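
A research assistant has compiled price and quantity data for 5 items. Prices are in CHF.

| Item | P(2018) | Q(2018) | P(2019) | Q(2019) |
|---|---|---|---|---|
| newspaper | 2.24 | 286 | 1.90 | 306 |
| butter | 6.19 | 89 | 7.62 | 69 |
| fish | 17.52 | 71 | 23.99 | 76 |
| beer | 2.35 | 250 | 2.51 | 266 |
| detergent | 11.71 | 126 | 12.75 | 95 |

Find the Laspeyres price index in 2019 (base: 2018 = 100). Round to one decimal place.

114.7

Laspeyres price index uses base-period quantities as weights.
ΣP(2019)·Q(2018) = 1.90×286 + 7.62×89 + 23.99×71 + 2.51×250 + 12.75×126 = 543.4 + 678.18 + 1703.29 + 627.5 + 1606.5 = 5158.87
ΣP(2018)·Q(2018) = 2.24×286 + 6.19×89 + 17.52×71 + 2.35×250 + 11.71×126 = 640.64 + 550.91 + 1243.92 + 587.5 + 1475.46 = 4498.43
Index = 5158.87 / 4498.43 × 100 = 114.6816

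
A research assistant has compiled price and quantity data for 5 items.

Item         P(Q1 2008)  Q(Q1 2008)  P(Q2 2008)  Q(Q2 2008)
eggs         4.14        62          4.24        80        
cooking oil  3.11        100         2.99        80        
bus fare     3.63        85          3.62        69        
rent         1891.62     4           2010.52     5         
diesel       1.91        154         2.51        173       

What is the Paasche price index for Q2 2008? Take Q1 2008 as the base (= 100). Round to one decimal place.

106.6

Paasche price index uses current-period quantities as weights.
ΣP(Q2 2008)·Q(Q2 2008) = 4.24×80 + 2.99×80 + 3.62×69 + 2010.52×5 + 2.51×173 = 339.2 + 239.2 + 249.78 + 10052.6 + 434.23 = 11315.01
ΣP(Q1 2008)·Q(Q2 2008) = 4.14×80 + 3.11×80 + 3.63×69 + 1891.62×5 + 1.91×173 = 331.2 + 248.8 + 250.47 + 9458.1 + 330.43 = 10619
Index = 11315.01 / 10619 × 100 = 106.5544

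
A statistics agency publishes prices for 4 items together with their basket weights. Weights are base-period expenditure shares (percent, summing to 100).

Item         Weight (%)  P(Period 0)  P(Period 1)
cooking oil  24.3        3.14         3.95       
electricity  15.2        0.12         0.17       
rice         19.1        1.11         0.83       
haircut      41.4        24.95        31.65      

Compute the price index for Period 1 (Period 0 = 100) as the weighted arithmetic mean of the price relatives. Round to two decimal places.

cooking oil: 24.3 × (3.95/3.14) = 24.3 × 1.257962 = 30.5685
electricity: 15.2 × (0.17/0.12) = 15.2 × 1.416667 = 21.5333
rice: 19.1 × (0.83/1.11) = 19.1 × 0.747748 = 14.2820
haircut: 41.4 × (31.65/24.95) = 41.4 × 1.268537 = 52.5174
Index = Σ wᵢ·(p₁ᵢ/p₀ᵢ) = 30.5685 + 21.5333 + 14.2820 + 52.5174 = 118.9012

118.90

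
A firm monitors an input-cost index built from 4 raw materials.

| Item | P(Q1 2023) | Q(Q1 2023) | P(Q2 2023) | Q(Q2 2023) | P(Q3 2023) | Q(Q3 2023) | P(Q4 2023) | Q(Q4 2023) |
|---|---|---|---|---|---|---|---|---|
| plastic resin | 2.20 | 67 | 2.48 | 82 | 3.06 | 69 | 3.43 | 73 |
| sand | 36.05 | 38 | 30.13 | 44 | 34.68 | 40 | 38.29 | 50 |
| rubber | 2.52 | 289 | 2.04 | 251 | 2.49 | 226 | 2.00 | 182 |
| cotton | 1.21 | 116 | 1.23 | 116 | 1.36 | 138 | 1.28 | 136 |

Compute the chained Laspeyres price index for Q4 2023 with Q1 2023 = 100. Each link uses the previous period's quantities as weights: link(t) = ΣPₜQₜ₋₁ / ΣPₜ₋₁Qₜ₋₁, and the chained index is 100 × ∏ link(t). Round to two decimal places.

102.44

Link Q1 2023→Q2 2023:
ΣP(Q2 2023)Q(Q1 2023) = 2.48×67 + 30.13×38 + 2.04×289 + 1.23×116 = 166.16 + 1144.94 + 589.56 + 142.68 = 2043.34
ΣP(Q1 2023)Q(Q1 2023) = 2.20×67 + 36.05×38 + 2.52×289 + 1.21×116 = 147.4 + 1369.9 + 728.28 + 140.36 = 2385.94
link = 2043.34/2385.94 = 0.856409
Link Q2 2023→Q3 2023:
ΣP(Q3 2023)Q(Q2 2023) = 3.06×82 + 34.68×44 + 2.49×251 + 1.36×116 = 250.92 + 1525.92 + 624.99 + 157.76 = 2559.59
ΣP(Q2 2023)Q(Q2 2023) = 2.48×82 + 30.13×44 + 2.04×251 + 1.23×116 = 203.36 + 1325.72 + 512.04 + 142.68 = 2183.8
link = 2559.59/2183.8 = 1.172081
Link Q3 2023→Q4 2023:
ΣP(Q4 2023)Q(Q3 2023) = 3.43×69 + 38.29×40 + 2.00×226 + 1.28×138 = 236.67 + 1531.6 + 452 + 176.64 = 2396.91
ΣP(Q3 2023)Q(Q3 2023) = 3.06×69 + 34.68×40 + 2.49×226 + 1.36×138 = 211.14 + 1387.2 + 562.74 + 187.68 = 2348.76
link = 2396.91/2348.76 = 1.020500
Chained index = 100 × 0.856409 × 1.172081 × 1.020500 = 102.4358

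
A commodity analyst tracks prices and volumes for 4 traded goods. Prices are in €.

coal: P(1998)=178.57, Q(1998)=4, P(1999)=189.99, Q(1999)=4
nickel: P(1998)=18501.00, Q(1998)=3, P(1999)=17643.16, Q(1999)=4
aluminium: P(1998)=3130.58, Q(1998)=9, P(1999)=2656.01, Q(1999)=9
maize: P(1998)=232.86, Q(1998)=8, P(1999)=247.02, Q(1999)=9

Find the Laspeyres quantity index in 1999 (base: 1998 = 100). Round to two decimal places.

Laspeyres quantity index uses base-period prices as weights.
ΣP(1998)·Q(1999) = 178.57×4 + 18501.00×4 + 3130.58×9 + 232.86×9 = 714.28 + 74004 + 28175.22 + 2095.74 = 104989.24
ΣP(1998)·Q(1998) = 178.57×4 + 18501.00×3 + 3130.58×9 + 232.86×8 = 714.28 + 55503 + 28175.22 + 1862.88 = 86255.38
Index = 104989.24 / 86255.38 × 100 = 121.7191

121.72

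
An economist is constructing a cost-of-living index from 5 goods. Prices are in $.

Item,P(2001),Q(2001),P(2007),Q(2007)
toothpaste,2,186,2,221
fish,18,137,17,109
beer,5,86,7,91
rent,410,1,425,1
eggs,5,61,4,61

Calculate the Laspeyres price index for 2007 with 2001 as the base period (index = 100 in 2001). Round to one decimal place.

99.7

Laspeyres price index uses base-period quantities as weights.
ΣP(2007)·Q(2001) = 2×186 + 17×137 + 7×86 + 425×1 + 4×61 = 372 + 2329 + 602 + 425 + 244 = 3972
ΣP(2001)·Q(2001) = 2×186 + 18×137 + 5×86 + 410×1 + 5×61 = 372 + 2466 + 430 + 410 + 305 = 3983
Index = 3972 / 3983 × 100 = 99.7238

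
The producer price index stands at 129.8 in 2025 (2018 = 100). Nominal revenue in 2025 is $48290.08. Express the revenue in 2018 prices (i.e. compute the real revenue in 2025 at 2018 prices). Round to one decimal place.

Real = Nominal ÷ (Index/100) = 48290.08 ÷ (129.8/100)
     = 48290.08 ÷ 1.298 = 37203.4515

37203.5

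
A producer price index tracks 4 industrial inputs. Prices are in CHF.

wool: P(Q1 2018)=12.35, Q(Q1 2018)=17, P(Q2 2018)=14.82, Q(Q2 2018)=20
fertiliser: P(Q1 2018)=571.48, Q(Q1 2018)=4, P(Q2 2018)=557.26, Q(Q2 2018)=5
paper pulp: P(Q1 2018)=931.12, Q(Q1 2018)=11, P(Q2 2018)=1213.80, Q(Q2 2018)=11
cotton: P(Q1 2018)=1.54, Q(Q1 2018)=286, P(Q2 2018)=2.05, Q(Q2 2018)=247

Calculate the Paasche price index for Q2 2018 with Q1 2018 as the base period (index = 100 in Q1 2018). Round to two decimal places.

Paasche price index uses current-period quantities as weights.
ΣP(Q2 2018)·Q(Q2 2018) = 14.82×20 + 557.26×5 + 1213.80×11 + 2.05×247 = 296.4 + 2786.3 + 13351.8 + 506.35 = 16940.85
ΣP(Q1 2018)·Q(Q2 2018) = 12.35×20 + 571.48×5 + 931.12×11 + 1.54×247 = 247 + 2857.4 + 10242.32 + 380.38 = 13727.1
Index = 16940.85 / 13727.1 × 100 = 123.4117

123.41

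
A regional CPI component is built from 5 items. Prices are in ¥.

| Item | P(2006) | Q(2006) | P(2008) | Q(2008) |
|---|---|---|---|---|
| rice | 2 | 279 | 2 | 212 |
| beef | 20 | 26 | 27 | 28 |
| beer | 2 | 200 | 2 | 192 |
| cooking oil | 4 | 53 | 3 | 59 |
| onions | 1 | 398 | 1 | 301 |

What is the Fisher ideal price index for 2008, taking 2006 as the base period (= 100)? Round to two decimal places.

Laspeyres component (base-period weights):
ΣP(2008)Q(2006) = 2×279 + 27×26 + 2×200 + 3×53 + 1×398 = 558 + 702 + 400 + 159 + 398 = 2217
ΣP(2006)Q(2006) = 2×279 + 20×26 + 2×200 + 4×53 + 1×398 = 558 + 520 + 400 + 212 + 398 = 2088
L = 2217 / 2088 × 100 = 106.1782
Paasche component (current-period weights):
ΣP(2008)Q(2008) = 2×212 + 27×28 + 2×192 + 3×59 + 1×301 = 424 + 756 + 384 + 177 + 301 = 2042
ΣP(2006)Q(2008) = 2×212 + 20×28 + 2×192 + 4×59 + 1×301 = 424 + 560 + 384 + 236 + 301 = 1905
P = 2042 / 1905 × 100 = 107.1916
Fisher = √(L × P) = √(106.1782 × 107.1916) = 106.6837

106.68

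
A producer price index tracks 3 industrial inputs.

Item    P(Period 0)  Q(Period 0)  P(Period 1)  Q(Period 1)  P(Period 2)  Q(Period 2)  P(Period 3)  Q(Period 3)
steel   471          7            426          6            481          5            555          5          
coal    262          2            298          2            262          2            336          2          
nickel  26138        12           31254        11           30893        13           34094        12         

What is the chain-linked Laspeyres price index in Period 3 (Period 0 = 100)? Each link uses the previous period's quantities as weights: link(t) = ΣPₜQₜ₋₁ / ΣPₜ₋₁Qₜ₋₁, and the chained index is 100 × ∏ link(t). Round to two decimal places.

130.27

Link Period 0→Period 1:
ΣP(Period 1)Q(Period 0) = 426×7 + 298×2 + 31254×12 = 2982 + 596 + 375048 = 378626
ΣP(Period 0)Q(Period 0) = 471×7 + 262×2 + 26138×12 = 3297 + 524 + 313656 = 317477
link = 378626/317477 = 1.192609
Link Period 1→Period 2:
ΣP(Period 2)Q(Period 1) = 481×6 + 262×2 + 30893×11 = 2886 + 524 + 339823 = 343233
ΣP(Period 1)Q(Period 1) = 426×6 + 298×2 + 31254×11 = 2556 + 596 + 343794 = 346946
link = 343233/346946 = 0.989298
Link Period 2→Period 3:
ΣP(Period 3)Q(Period 2) = 555×5 + 336×2 + 34094×13 = 2775 + 672 + 443222 = 446669
ΣP(Period 2)Q(Period 2) = 481×5 + 262×2 + 30893×13 = 2405 + 524 + 401609 = 404538
link = 446669/404538 = 1.104146
Chained index = 100 × 1.192609 × 0.989298 × 1.104146 = 130.2722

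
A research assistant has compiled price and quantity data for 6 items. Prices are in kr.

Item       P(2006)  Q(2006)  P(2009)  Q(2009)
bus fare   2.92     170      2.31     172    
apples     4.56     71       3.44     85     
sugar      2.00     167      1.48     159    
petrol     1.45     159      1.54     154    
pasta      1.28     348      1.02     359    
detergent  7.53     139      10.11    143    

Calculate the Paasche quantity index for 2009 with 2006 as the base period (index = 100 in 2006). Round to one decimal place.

102.9

Paasche quantity index uses current-period prices as weights.
ΣP(2009)·Q(2009) = 2.31×172 + 3.44×85 + 1.48×159 + 1.54×154 + 1.02×359 + 10.11×143 = 397.32 + 292.4 + 235.32 + 237.16 + 366.18 + 1445.73 = 2974.11
ΣP(2009)·Q(2006) = 2.31×170 + 3.44×71 + 1.48×167 + 1.54×159 + 1.02×348 + 10.11×139 = 392.7 + 244.24 + 247.16 + 244.86 + 354.96 + 1405.29 = 2889.21
Index = 2974.11 / 2889.21 × 100 = 102.9385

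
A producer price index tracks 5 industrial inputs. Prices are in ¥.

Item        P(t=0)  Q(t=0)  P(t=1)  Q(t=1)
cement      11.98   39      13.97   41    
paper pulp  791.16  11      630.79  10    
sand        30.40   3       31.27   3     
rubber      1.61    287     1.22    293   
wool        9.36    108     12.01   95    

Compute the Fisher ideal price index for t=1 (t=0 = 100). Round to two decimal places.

Laspeyres component (base-period weights):
ΣP(t=1)Q(t=0) = 13.97×39 + 630.79×11 + 31.27×3 + 1.22×287 + 12.01×108 = 544.83 + 6938.69 + 93.81 + 350.14 + 1297.08 = 9224.55
ΣP(t=0)Q(t=0) = 11.98×39 + 791.16×11 + 30.40×3 + 1.61×287 + 9.36×108 = 467.22 + 8702.76 + 91.2 + 462.07 + 1010.88 = 10734.13
L = 9224.55 / 10734.13 × 100 = 85.9366
Paasche component (current-period weights):
ΣP(t=1)Q(t=1) = 13.97×41 + 630.79×10 + 31.27×3 + 1.22×293 + 12.01×95 = 572.77 + 6307.9 + 93.81 + 357.46 + 1140.95 = 8472.89
ΣP(t=0)Q(t=1) = 11.98×41 + 791.16×10 + 30.40×3 + 1.61×293 + 9.36×95 = 491.18 + 7911.6 + 91.2 + 471.73 + 889.2 = 9854.91
P = 8472.89 / 9854.91 × 100 = 85.9763
Fisher = √(L × P) = √(85.9366 × 85.9763) = 85.9565

85.96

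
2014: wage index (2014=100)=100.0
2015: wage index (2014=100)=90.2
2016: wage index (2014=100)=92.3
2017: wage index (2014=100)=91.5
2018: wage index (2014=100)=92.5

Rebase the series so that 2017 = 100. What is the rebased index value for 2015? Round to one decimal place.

98.6

Rebased(2015) = 90.2 / 91.5 × 100 = 98.5792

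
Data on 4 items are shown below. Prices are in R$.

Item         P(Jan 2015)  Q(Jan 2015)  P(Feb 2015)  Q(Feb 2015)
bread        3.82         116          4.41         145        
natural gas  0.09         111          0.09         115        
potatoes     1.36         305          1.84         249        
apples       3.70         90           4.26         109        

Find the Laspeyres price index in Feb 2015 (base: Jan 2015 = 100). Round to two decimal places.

Laspeyres price index uses base-period quantities as weights.
ΣP(Feb 2015)·Q(Jan 2015) = 4.41×116 + 0.09×111 + 1.84×305 + 4.26×90 = 511.56 + 9.99 + 561.2 + 383.4 = 1466.15
ΣP(Jan 2015)·Q(Jan 2015) = 3.82×116 + 0.09×111 + 1.36×305 + 3.70×90 = 443.12 + 9.99 + 414.8 + 333 = 1200.91
Index = 1466.15 / 1200.91 × 100 = 122.0866

122.09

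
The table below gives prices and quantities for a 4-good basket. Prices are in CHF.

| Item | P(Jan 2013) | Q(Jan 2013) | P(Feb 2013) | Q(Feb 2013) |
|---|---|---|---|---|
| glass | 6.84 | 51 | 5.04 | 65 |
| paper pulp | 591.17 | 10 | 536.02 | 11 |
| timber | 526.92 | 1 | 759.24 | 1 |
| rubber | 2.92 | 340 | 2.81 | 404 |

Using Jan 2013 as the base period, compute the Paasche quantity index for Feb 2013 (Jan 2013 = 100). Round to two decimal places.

110.73

Paasche quantity index uses current-period prices as weights.
ΣP(Feb 2013)·Q(Feb 2013) = 5.04×65 + 536.02×11 + 759.24×1 + 2.81×404 = 327.6 + 5896.22 + 759.24 + 1135.24 = 8118.3
ΣP(Feb 2013)·Q(Jan 2013) = 5.04×51 + 536.02×10 + 759.24×1 + 2.81×340 = 257.04 + 5360.2 + 759.24 + 955.4 = 7331.88
Index = 8118.3 / 7331.88 × 100 = 110.7260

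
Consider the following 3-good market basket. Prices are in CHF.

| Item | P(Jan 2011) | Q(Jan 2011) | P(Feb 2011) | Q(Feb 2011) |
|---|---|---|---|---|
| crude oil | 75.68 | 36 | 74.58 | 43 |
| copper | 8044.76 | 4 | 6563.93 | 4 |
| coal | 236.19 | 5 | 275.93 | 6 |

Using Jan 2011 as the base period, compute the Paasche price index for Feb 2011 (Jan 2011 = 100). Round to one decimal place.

Paasche price index uses current-period quantities as weights.
ΣP(Feb 2011)·Q(Feb 2011) = 74.58×43 + 6563.93×4 + 275.93×6 = 3206.94 + 26255.72 + 1655.58 = 31118.24
ΣP(Jan 2011)·Q(Feb 2011) = 75.68×43 + 8044.76×4 + 236.19×6 = 3254.24 + 32179.04 + 1417.14 = 36850.42
Index = 31118.24 / 36850.42 × 100 = 84.4447

84.4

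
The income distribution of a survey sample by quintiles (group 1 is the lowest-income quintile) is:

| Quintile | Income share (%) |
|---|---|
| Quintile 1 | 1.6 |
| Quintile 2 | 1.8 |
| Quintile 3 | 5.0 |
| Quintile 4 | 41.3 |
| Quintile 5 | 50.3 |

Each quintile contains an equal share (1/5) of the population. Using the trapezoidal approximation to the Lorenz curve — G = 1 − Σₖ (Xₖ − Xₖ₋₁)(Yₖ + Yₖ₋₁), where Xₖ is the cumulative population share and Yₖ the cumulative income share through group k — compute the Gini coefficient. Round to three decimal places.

Cumulative income shares Yₖ: 0.0160, 0.0340, 0.0840, 0.4970, 1.0000
Σ (Xₖ−Xₖ₋₁)(Yₖ+Yₖ₋₁) = (1/5)(0.0160+0.0000) + (1/5)(0.0340+0.0160) + (1/5)(0.0840+0.0340) + (1/5)(0.4970+0.0840) + (1/5)(1.0000+0.4970)
  = 0.0032 + 0.0100 + 0.0236 + 0.1162 + 0.2994 = 0.4524
G = 1 − 0.4524 = 0.5476

0.548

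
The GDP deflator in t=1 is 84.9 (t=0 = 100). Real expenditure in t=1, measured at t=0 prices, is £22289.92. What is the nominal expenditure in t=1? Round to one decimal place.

Nominal = Real × (Index/100) = 22289.92 × (84.9/100)
        = 22289.92 × 0.849 = 18924.1421

18924.1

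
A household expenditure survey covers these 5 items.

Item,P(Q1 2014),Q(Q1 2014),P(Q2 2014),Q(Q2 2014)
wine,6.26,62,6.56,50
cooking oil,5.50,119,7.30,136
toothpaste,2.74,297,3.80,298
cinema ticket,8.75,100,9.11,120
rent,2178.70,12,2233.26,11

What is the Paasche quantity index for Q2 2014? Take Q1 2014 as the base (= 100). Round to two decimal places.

93.35

Paasche quantity index uses current-period prices as weights.
ΣP(Q2 2014)·Q(Q2 2014) = 6.56×50 + 7.30×136 + 3.80×298 + 9.11×120 + 2233.26×11 = 328 + 992.8 + 1132.4 + 1093.2 + 24565.86 = 28112.26
ΣP(Q2 2014)·Q(Q1 2014) = 6.56×62 + 7.30×119 + 3.80×297 + 9.11×100 + 2233.26×12 = 406.72 + 868.7 + 1128.6 + 911 + 26799.12 = 30114.14
Index = 28112.26 / 30114.14 × 100 = 93.3524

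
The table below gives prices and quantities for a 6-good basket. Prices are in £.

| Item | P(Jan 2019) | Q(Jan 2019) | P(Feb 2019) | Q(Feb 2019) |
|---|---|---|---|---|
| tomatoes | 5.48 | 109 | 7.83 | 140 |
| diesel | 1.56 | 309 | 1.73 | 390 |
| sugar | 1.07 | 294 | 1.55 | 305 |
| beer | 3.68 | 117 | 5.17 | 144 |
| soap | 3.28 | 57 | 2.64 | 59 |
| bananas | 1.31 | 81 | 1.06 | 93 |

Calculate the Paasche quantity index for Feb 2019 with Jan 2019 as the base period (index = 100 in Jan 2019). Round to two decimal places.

Paasche quantity index uses current-period prices as weights.
ΣP(Feb 2019)·Q(Feb 2019) = 7.83×140 + 1.73×390 + 1.55×305 + 5.17×144 + 2.64×59 + 1.06×93 = 1096.2 + 674.7 + 472.75 + 744.48 + 155.76 + 98.58 = 3242.47
ΣP(Feb 2019)·Q(Jan 2019) = 7.83×109 + 1.73×309 + 1.55×294 + 5.17×117 + 2.64×57 + 1.06×81 = 853.47 + 534.57 + 455.7 + 604.89 + 150.48 + 85.86 = 2684.97
Index = 3242.47 / 2684.97 × 100 = 120.7637

120.76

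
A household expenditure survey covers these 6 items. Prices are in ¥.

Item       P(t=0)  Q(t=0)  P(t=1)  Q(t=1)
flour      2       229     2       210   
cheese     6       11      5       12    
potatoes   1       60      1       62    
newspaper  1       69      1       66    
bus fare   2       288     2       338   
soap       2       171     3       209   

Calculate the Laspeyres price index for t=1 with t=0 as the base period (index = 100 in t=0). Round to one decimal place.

110.2

Laspeyres price index uses base-period quantities as weights.
ΣP(t=1)·Q(t=0) = 2×229 + 5×11 + 1×60 + 1×69 + 2×288 + 3×171 = 458 + 55 + 60 + 69 + 576 + 513 = 1731
ΣP(t=0)·Q(t=0) = 2×229 + 6×11 + 1×60 + 1×69 + 2×288 + 2×171 = 458 + 66 + 60 + 69 + 576 + 342 = 1571
Index = 1731 / 1571 × 100 = 110.1846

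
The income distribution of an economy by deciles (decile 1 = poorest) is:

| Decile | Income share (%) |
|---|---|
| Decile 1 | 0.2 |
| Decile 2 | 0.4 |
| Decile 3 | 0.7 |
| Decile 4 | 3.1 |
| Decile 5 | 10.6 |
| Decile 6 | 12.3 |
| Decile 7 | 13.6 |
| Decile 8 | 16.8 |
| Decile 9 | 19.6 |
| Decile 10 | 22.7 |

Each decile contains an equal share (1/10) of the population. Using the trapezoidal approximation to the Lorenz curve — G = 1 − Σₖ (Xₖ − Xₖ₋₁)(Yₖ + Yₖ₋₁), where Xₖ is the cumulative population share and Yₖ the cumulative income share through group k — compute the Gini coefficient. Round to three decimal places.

Cumulative income shares Yₖ: 0.0020, 0.0060, 0.0130, 0.0440, 0.1500, 0.2730, 0.4090, 0.5770, 0.7730, 1.0000
Σ (Xₖ−Xₖ₋₁)(Yₖ+Yₖ₋₁) = (1/10)(0.0020+0.0000) + (1/10)(0.0060+0.0020) + (1/10)(0.0130+0.0060) + (1/10)(0.0440+0.0130) + (1/10)(0.1500+0.0440) + (1/10)(0.2730+0.1500) + (1/10)(0.4090+0.2730) + (1/10)(0.5770+0.4090) + (1/10)(0.7730+0.5770) + (1/10)(1.0000+0.7730)
  = 0.0002 + 0.0008 + 0.0019 + 0.0057 + 0.0194 + 0.0423 + 0.0682 + 0.0986 + 0.1350 + 0.1773 = 0.5494
G = 1 − 0.5494 = 0.4506

0.451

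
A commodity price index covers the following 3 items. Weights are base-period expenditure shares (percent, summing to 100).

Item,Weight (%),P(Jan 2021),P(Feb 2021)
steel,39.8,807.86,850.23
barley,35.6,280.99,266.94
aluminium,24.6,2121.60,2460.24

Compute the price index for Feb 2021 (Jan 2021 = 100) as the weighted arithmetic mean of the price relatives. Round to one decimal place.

104.2

steel: 39.8 × (850.23/807.86) = 39.8 × 1.052447 = 41.8874
barley: 35.6 × (266.94/280.99) = 35.6 × 0.949998 = 33.8199
aluminium: 24.6 × (2460.24/2121.60) = 24.6 × 1.159615 = 28.5265
Index = Σ wᵢ·(p₁ᵢ/p₀ᵢ) = 41.8874 + 33.8199 + 28.5265 = 104.2339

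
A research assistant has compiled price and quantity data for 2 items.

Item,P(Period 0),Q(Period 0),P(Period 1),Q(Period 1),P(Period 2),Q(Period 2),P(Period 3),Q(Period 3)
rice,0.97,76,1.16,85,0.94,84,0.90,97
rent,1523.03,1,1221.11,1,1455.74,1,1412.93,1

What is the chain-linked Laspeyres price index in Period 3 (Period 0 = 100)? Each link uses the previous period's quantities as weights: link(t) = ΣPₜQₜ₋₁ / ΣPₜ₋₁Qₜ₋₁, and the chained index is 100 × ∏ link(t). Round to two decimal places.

92.54

Link Period 0→Period 1:
ΣP(Period 1)Q(Period 0) = 1.16×76 + 1221.11×1 = 88.16 + 1221.11 = 1309.27
ΣP(Period 0)Q(Period 0) = 0.97×76 + 1523.03×1 = 73.72 + 1523.03 = 1596.75
link = 1309.27/1596.75 = 0.819959
Link Period 1→Period 2:
ΣP(Period 2)Q(Period 1) = 0.94×85 + 1455.74×1 = 79.9 + 1455.74 = 1535.64
ΣP(Period 1)Q(Period 1) = 1.16×85 + 1221.11×1 = 98.6 + 1221.11 = 1319.71
link = 1535.64/1319.71 = 1.163619
Link Period 2→Period 3:
ΣP(Period 3)Q(Period 2) = 0.90×84 + 1412.93×1 = 75.6 + 1412.93 = 1488.53
ΣP(Period 2)Q(Period 2) = 0.94×84 + 1455.74×1 = 78.96 + 1455.74 = 1534.7
link = 1488.53/1534.7 = 0.969916
Chained index = 100 × 0.819959 × 1.163619 × 0.969916 = 92.5417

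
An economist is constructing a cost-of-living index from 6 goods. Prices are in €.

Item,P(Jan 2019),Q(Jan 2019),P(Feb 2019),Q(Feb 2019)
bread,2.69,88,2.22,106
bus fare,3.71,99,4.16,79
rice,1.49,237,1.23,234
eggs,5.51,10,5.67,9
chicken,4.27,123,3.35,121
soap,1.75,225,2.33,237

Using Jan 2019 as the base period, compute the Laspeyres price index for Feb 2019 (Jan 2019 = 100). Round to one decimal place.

98.0

Laspeyres price index uses base-period quantities as weights.
ΣP(Feb 2019)·Q(Jan 2019) = 2.22×88 + 4.16×99 + 1.23×237 + 5.67×10 + 3.35×123 + 2.33×225 = 195.36 + 411.84 + 291.51 + 56.7 + 412.05 + 524.25 = 1891.71
ΣP(Jan 2019)·Q(Jan 2019) = 2.69×88 + 3.71×99 + 1.49×237 + 5.51×10 + 4.27×123 + 1.75×225 = 236.72 + 367.29 + 353.13 + 55.1 + 525.21 + 393.75 = 1931.2
Index = 1891.71 / 1931.2 × 100 = 97.9552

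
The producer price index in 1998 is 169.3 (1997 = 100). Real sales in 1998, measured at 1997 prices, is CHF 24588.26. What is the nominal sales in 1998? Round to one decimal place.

Nominal = Real × (Index/100) = 24588.26 × (169.3/100)
        = 24588.26 × 1.693 = 41627.9242

41627.9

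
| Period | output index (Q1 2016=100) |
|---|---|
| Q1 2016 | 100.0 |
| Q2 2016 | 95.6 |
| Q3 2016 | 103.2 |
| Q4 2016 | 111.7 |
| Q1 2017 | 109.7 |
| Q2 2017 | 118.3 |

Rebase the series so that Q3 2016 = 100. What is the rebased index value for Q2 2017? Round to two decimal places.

Rebased(Q2 2017) = 118.3 / 103.2 × 100 = 114.6318

114.63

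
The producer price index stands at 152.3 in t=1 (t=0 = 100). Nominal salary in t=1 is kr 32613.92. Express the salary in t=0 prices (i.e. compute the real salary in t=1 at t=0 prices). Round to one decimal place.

21414.3

Real = Nominal ÷ (Index/100) = 32613.92 ÷ (152.3/100)
     = 32613.92 ÷ 1.523 = 21414.2613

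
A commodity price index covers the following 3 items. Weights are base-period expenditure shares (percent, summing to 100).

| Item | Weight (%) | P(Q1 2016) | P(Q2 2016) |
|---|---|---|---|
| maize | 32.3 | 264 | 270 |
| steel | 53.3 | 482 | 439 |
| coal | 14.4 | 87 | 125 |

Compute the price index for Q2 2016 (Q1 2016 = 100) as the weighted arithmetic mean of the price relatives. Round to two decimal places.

maize: 32.3 × (270/264) = 32.3 × 1.022727 = 33.0341
steel: 53.3 × (439/482) = 53.3 × 0.910788 = 48.5450
coal: 14.4 × (125/87) = 14.4 × 1.436782 = 20.6897
Index = Σ wᵢ·(p₁ᵢ/p₀ᵢ) = 33.0341 + 48.5450 + 20.6897 = 102.2688

102.27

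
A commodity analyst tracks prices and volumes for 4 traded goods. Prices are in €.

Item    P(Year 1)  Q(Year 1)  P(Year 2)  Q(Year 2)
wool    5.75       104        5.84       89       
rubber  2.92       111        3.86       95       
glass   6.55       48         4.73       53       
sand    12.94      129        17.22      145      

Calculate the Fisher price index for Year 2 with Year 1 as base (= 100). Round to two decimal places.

120.27

Laspeyres component (base-period weights):
ΣP(Year 2)Q(Year 1) = 5.84×104 + 3.86×111 + 4.73×48 + 17.22×129 = 607.36 + 428.46 + 227.04 + 2221.38 = 3484.24
ΣP(Year 1)Q(Year 1) = 5.75×104 + 2.92×111 + 6.55×48 + 12.94×129 = 598 + 324.12 + 314.4 + 1669.26 = 2905.78
L = 3484.24 / 2905.78 × 100 = 119.9072
Paasche component (current-period weights):
ΣP(Year 2)Q(Year 2) = 5.84×89 + 3.86×95 + 4.73×53 + 17.22×145 = 519.76 + 366.7 + 250.69 + 2496.9 = 3634.05
ΣP(Year 1)Q(Year 2) = 5.75×89 + 2.92×95 + 6.55×53 + 12.94×145 = 511.75 + 277.4 + 347.15 + 1876.3 = 3012.6
P = 3634.05 / 3012.6 × 100 = 120.6284
Fisher = √(L × P) = √(119.9072 × 120.6284) = 120.2672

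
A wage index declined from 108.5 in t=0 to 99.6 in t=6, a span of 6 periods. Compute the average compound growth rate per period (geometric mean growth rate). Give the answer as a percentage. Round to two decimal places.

Growth factor = (99.6/108.5)^(1/6) = (0.917972)^(1/6) = 0.985837
Growth rate = 0.985837 − 1 = -0.014163 = -1.4163%

-1.42%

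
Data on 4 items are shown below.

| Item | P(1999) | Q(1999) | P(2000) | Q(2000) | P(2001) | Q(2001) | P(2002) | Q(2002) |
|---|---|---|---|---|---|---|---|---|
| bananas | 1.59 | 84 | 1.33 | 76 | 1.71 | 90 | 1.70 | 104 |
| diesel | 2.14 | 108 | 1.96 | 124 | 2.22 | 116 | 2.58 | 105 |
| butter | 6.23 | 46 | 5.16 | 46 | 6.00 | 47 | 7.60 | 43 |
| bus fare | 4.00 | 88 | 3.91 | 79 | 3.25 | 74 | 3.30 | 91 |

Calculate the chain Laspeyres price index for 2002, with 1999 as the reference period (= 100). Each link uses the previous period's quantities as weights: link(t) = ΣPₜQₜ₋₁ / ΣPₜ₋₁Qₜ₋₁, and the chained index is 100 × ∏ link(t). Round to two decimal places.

107.20

Link 1999→2000:
ΣP(2000)Q(1999) = 1.33×84 + 1.96×108 + 5.16×46 + 3.91×88 = 111.72 + 211.68 + 237.36 + 344.08 = 904.84
ΣP(1999)Q(1999) = 1.59×84 + 2.14×108 + 6.23×46 + 4.00×88 = 133.56 + 231.12 + 286.58 + 352 = 1003.26
link = 904.84/1003.26 = 0.901900
Link 2000→2001:
ΣP(2001)Q(2000) = 1.71×76 + 2.22×124 + 6.00×46 + 3.25×79 = 129.96 + 275.28 + 276 + 256.75 = 937.99
ΣP(2000)Q(2000) = 1.33×76 + 1.96×124 + 5.16×46 + 3.91×79 = 101.08 + 243.04 + 237.36 + 308.89 = 890.37
link = 937.99/890.37 = 1.053483
Link 2001→2002:
ΣP(2002)Q(2001) = 1.70×90 + 2.58×116 + 7.60×47 + 3.30×74 = 153 + 299.28 + 357.2 + 244.2 = 1053.68
ΣP(2001)Q(2001) = 1.71×90 + 2.22×116 + 6.00×47 + 3.25×74 = 153.9 + 257.52 + 282 + 240.5 = 933.92
link = 1053.68/933.92 = 1.128234
Chained index = 100 × 0.901900 × 1.053483 × 1.128234 = 107.1976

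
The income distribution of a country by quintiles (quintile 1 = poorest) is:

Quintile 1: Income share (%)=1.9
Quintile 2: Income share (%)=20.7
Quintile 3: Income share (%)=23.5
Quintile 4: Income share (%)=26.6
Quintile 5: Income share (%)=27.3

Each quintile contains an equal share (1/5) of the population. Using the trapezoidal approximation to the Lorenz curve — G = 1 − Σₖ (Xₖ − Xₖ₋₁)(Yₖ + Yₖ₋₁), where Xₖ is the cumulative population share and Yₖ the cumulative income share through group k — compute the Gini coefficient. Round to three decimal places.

Cumulative income shares Yₖ: 0.0190, 0.2260, 0.4610, 0.7270, 1.0000
Σ (Xₖ−Xₖ₋₁)(Yₖ+Yₖ₋₁) = (1/5)(0.0190+0.0000) + (1/5)(0.2260+0.0190) + (1/5)(0.4610+0.2260) + (1/5)(0.7270+0.4610) + (1/5)(1.0000+0.7270)
  = 0.0038 + 0.0490 + 0.1374 + 0.2376 + 0.3454 = 0.7732
G = 1 − 0.7732 = 0.2268

0.227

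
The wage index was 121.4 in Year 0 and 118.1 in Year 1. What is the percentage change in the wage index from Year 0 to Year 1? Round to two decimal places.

-2.72%

Change = (118.1 − 121.4) / 121.4 × 100
       = -3.3 / 121.4 × 100 = -2.7183%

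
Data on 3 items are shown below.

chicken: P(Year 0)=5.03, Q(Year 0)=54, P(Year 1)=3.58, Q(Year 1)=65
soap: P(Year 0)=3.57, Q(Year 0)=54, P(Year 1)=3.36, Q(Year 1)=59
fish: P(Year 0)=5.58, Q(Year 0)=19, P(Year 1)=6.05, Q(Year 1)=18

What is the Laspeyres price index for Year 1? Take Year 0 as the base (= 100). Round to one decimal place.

85.9

Laspeyres price index uses base-period quantities as weights.
ΣP(Year 1)·Q(Year 0) = 3.58×54 + 3.36×54 + 6.05×19 = 193.32 + 181.44 + 114.95 = 489.71
ΣP(Year 0)·Q(Year 0) = 5.03×54 + 3.57×54 + 5.58×19 = 271.62 + 192.78 + 106.02 = 570.42
Index = 489.71 / 570.42 × 100 = 85.8508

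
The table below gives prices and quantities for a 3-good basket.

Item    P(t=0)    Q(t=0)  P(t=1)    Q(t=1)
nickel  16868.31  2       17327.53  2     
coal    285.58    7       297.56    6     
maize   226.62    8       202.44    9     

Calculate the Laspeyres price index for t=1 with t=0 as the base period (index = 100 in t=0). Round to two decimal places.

Laspeyres price index uses base-period quantities as weights.
ΣP(t=1)·Q(t=0) = 17327.53×2 + 297.56×7 + 202.44×8 = 34655.06 + 2082.92 + 1619.52 = 38357.5
ΣP(t=0)·Q(t=0) = 16868.31×2 + 285.58×7 + 226.62×8 = 33736.62 + 1999.06 + 1812.96 = 37548.64
Index = 38357.5 / 37548.64 × 100 = 102.1542

102.15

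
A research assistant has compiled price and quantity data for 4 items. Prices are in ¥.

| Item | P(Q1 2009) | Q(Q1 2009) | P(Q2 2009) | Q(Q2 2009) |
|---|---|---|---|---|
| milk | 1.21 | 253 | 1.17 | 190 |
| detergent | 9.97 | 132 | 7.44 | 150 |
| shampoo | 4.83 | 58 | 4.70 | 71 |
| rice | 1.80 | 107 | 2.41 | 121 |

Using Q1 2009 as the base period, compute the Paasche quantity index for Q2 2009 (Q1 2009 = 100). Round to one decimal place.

Paasche quantity index uses current-period prices as weights.
ΣP(Q2 2009)·Q(Q2 2009) = 1.17×190 + 7.44×150 + 4.70×71 + 2.41×121 = 222.3 + 1116 + 333.7 + 291.61 = 1963.61
ΣP(Q2 2009)·Q(Q1 2009) = 1.17×253 + 7.44×132 + 4.70×58 + 2.41×107 = 296.01 + 982.08 + 272.6 + 257.87 = 1808.56
Index = 1963.61 / 1808.56 × 100 = 108.5731

108.6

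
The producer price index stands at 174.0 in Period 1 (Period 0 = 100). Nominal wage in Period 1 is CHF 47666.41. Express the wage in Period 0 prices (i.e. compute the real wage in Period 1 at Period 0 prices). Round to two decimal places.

Real = Nominal ÷ (Index/100) = 47666.41 ÷ (174.0/100)
     = 47666.41 ÷ 1.740 = 27394.4885

27394.49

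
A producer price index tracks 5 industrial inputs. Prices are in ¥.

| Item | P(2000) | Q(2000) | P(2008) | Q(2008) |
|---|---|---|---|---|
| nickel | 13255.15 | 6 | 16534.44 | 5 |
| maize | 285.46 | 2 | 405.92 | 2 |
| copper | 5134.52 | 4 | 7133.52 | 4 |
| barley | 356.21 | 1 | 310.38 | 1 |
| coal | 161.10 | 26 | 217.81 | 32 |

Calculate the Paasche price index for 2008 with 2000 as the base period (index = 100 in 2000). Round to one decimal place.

128.4

Paasche price index uses current-period quantities as weights.
ΣP(2008)·Q(2008) = 16534.44×5 + 405.92×2 + 7133.52×4 + 310.38×1 + 217.81×32 = 82672.2 + 811.84 + 28534.08 + 310.38 + 6969.92 = 119298.42
ΣP(2000)·Q(2008) = 13255.15×5 + 285.46×2 + 5134.52×4 + 356.21×1 + 161.10×32 = 66275.75 + 570.92 + 20538.08 + 356.21 + 5155.2 = 92896.16
Index = 119298.42 / 92896.16 × 100 = 128.4213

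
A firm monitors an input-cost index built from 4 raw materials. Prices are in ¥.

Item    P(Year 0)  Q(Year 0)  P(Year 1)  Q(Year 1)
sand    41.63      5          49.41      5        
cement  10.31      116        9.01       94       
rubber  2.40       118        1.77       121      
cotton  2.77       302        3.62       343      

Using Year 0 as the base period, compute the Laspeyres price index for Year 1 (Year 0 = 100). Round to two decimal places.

102.79

Laspeyres price index uses base-period quantities as weights.
ΣP(Year 1)·Q(Year 0) = 49.41×5 + 9.01×116 + 1.77×118 + 3.62×302 = 247.05 + 1045.16 + 208.86 + 1093.24 = 2594.31
ΣP(Year 0)·Q(Year 0) = 41.63×5 + 10.31×116 + 2.40×118 + 2.77×302 = 208.15 + 1195.96 + 283.2 + 836.54 = 2523.85
Index = 2594.31 / 2523.85 × 100 = 102.7918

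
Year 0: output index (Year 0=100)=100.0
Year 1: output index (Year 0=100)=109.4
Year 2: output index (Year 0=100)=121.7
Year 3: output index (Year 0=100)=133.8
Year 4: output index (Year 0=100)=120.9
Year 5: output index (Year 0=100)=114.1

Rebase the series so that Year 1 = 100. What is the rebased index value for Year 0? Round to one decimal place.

Rebased(Year 0) = 100.0 / 109.4 × 100 = 91.4077

91.4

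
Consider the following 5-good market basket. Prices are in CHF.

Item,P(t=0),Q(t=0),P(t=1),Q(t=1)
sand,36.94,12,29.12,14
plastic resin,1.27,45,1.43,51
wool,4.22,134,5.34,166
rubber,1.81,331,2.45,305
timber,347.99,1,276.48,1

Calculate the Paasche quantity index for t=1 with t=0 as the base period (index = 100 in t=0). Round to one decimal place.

Paasche quantity index uses current-period prices as weights.
ΣP(t=1)·Q(t=1) = 29.12×14 + 1.43×51 + 5.34×166 + 2.45×305 + 276.48×1 = 407.68 + 72.93 + 886.44 + 747.25 + 276.48 = 2390.78
ΣP(t=1)·Q(t=0) = 29.12×12 + 1.43×45 + 5.34×134 + 2.45×331 + 276.48×1 = 349.44 + 64.35 + 715.56 + 810.95 + 276.48 = 2216.78
Index = 2390.78 / 2216.78 × 100 = 107.8492

107.8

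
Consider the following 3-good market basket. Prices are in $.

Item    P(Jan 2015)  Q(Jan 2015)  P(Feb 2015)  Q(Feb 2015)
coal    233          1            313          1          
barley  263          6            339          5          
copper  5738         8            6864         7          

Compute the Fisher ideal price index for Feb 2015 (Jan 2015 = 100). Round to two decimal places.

120.00

Laspeyres component (base-period weights):
ΣP(Feb 2015)Q(Jan 2015) = 313×1 + 339×6 + 6864×8 = 313 + 2034 + 54912 = 57259
ΣP(Jan 2015)Q(Jan 2015) = 233×1 + 263×6 + 5738×8 = 233 + 1578 + 45904 = 47715
L = 57259 / 47715 × 100 = 120.0021
Paasche component (current-period weights):
ΣP(Feb 2015)Q(Feb 2015) = 313×1 + 339×5 + 6864×7 = 313 + 1695 + 48048 = 50056
ΣP(Jan 2015)Q(Feb 2015) = 233×1 + 263×5 + 5738×7 = 233 + 1315 + 40166 = 41714
P = 50056 / 41714 × 100 = 119.9981
Fisher = √(L × P) = √(120.0021 × 119.9981) = 120.0001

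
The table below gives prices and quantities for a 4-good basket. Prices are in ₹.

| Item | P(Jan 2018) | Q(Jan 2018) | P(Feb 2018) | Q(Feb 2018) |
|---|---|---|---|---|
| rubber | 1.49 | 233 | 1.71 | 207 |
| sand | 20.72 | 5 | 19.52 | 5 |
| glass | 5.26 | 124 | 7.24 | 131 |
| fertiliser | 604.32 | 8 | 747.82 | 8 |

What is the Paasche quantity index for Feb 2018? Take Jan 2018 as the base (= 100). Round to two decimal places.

Paasche quantity index uses current-period prices as weights.
ΣP(Feb 2018)·Q(Feb 2018) = 1.71×207 + 19.52×5 + 7.24×131 + 747.82×8 = 353.97 + 97.6 + 948.44 + 5982.56 = 7382.57
ΣP(Feb 2018)·Q(Jan 2018) = 1.71×233 + 19.52×5 + 7.24×124 + 747.82×8 = 398.43 + 97.6 + 897.76 + 5982.56 = 7376.35
Index = 7382.57 / 7376.35 × 100 = 100.0843

100.08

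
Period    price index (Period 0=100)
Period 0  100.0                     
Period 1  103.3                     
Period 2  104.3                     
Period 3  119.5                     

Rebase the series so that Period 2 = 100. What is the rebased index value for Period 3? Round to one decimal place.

114.6

Rebased(Period 3) = 119.5 / 104.3 × 100 = 114.5733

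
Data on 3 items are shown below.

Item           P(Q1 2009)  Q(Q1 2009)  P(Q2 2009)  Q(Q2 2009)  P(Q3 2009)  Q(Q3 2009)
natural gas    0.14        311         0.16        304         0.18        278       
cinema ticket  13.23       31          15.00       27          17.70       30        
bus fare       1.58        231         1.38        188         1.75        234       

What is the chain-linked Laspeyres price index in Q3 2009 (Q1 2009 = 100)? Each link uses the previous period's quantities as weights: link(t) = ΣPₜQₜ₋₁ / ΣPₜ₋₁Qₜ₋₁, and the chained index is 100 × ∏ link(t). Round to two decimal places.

Link Q1 2009→Q2 2009:
ΣP(Q2 2009)Q(Q1 2009) = 0.16×311 + 15.00×31 + 1.38×231 = 49.76 + 465 + 318.78 = 833.54
ΣP(Q1 2009)Q(Q1 2009) = 0.14×311 + 13.23×31 + 1.58×231 = 43.54 + 410.13 + 364.98 = 818.65
link = 833.54/818.65 = 1.018188
Link Q2 2009→Q3 2009:
ΣP(Q3 2009)Q(Q2 2009) = 0.18×304 + 17.70×27 + 1.75×188 = 54.72 + 477.9 + 329 = 861.62
ΣP(Q2 2009)Q(Q2 2009) = 0.16×304 + 15.00×27 + 1.38×188 = 48.64 + 405 + 259.44 = 713.08
link = 861.62/713.08 = 1.208308
Chained index = 100 × 1.018188 × 1.208308 = 123.0285

123.03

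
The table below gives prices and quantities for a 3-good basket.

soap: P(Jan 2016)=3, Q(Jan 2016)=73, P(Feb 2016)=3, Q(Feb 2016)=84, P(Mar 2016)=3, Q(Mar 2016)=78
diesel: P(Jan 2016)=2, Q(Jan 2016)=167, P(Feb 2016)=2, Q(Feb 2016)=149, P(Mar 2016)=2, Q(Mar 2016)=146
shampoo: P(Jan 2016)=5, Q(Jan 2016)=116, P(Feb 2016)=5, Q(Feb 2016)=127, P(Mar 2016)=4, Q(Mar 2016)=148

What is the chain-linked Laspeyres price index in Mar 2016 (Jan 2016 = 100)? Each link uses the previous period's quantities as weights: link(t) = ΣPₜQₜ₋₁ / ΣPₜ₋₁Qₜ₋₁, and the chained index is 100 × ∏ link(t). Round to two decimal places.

Link Jan 2016→Feb 2016:
ΣP(Feb 2016)Q(Jan 2016) = 3×73 + 2×167 + 5×116 = 219 + 334 + 580 = 1133
ΣP(Jan 2016)Q(Jan 2016) = 3×73 + 2×167 + 5×116 = 219 + 334 + 580 = 1133
link = 1133/1133 = 1.000000
Link Feb 2016→Mar 2016:
ΣP(Mar 2016)Q(Feb 2016) = 3×84 + 2×149 + 4×127 = 252 + 298 + 508 = 1058
ΣP(Feb 2016)Q(Feb 2016) = 3×84 + 2×149 + 5×127 = 252 + 298 + 635 = 1185
link = 1058/1185 = 0.892827
Chained index = 100 × 1.000000 × 0.892827 = 89.2827

89.28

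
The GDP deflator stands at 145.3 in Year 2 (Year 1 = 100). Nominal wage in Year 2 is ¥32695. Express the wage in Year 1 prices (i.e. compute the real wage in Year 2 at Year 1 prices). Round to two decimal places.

22501.72

Real = Nominal ÷ (Index/100) = 32695 ÷ (145.3/100)
     = 32695 ÷ 1.453 = 22501.7206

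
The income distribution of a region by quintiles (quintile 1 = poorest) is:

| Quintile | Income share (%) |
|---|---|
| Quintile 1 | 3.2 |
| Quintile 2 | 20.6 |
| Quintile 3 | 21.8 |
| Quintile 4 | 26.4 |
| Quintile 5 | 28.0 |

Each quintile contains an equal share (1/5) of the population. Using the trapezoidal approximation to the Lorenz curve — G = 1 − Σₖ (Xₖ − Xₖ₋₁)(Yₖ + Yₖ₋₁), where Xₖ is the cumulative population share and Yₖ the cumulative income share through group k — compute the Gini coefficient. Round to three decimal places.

0.222

Cumulative income shares Yₖ: 0.0320, 0.2380, 0.4560, 0.7200, 1.0000
Σ (Xₖ−Xₖ₋₁)(Yₖ+Yₖ₋₁) = (1/5)(0.0320+0.0000) + (1/5)(0.2380+0.0320) + (1/5)(0.4560+0.2380) + (1/5)(0.7200+0.4560) + (1/5)(1.0000+0.7200)
  = 0.0064 + 0.0540 + 0.1388 + 0.2352 + 0.3440 = 0.7784
G = 1 − 0.7784 = 0.2216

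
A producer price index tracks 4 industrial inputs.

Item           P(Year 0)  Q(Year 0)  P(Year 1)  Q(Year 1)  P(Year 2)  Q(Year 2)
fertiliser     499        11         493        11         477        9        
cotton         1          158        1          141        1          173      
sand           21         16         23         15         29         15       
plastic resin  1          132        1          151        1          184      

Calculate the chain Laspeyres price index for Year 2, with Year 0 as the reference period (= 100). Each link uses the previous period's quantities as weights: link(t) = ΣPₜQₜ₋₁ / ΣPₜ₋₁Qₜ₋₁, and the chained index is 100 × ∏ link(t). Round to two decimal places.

Link Year 0→Year 1:
ΣP(Year 1)Q(Year 0) = 493×11 + 1×158 + 23×16 + 1×132 = 5423 + 158 + 368 + 132 = 6081
ΣP(Year 0)Q(Year 0) = 499×11 + 1×158 + 21×16 + 1×132 = 5489 + 158 + 336 + 132 = 6115
link = 6081/6115 = 0.994440
Link Year 1→Year 2:
ΣP(Year 2)Q(Year 1) = 477×11 + 1×141 + 29×15 + 1×151 = 5247 + 141 + 435 + 151 = 5974
ΣP(Year 1)Q(Year 1) = 493×11 + 1×141 + 23×15 + 1×151 = 5423 + 141 + 345 + 151 = 6060
link = 5974/6060 = 0.985809
Chained index = 100 × 0.994440 × 0.985809 = 98.0327

98.03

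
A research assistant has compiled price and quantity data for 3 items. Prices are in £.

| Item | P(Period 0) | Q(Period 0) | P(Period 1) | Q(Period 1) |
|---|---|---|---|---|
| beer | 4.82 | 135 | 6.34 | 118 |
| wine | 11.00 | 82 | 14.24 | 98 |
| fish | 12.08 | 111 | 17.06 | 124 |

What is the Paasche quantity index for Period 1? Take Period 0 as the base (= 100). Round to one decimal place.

108.7

Paasche quantity index uses current-period prices as weights.
ΣP(Period 1)·Q(Period 1) = 6.34×118 + 14.24×98 + 17.06×124 = 748.12 + 1395.52 + 2115.44 = 4259.08
ΣP(Period 1)·Q(Period 0) = 6.34×135 + 14.24×82 + 17.06×111 = 855.9 + 1167.68 + 1893.66 = 3917.24
Index = 4259.08 / 3917.24 × 100 = 108.7266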